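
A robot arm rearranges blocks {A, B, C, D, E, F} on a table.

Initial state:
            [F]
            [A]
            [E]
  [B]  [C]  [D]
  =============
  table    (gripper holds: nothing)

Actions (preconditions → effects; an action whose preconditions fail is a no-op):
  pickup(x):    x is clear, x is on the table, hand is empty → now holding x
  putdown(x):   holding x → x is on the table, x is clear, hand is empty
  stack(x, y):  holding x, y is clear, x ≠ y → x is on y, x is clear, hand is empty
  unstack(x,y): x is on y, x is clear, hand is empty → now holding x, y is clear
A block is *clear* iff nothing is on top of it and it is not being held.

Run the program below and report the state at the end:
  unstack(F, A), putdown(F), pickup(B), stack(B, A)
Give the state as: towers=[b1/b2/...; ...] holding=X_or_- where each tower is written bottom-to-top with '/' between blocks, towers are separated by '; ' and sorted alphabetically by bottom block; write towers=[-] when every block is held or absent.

step 1 (unstack(F, A)): towers=[B; C; D/E/A] holding=F
step 2 (putdown(F)): towers=[B; C; D/E/A; F] holding=-
step 3 (pickup(B)): towers=[C; D/E/A; F] holding=B
step 4 (stack(B, A)): towers=[C; D/E/A/B; F] holding=-

towers=[C; D/E/A/B; F] holding=-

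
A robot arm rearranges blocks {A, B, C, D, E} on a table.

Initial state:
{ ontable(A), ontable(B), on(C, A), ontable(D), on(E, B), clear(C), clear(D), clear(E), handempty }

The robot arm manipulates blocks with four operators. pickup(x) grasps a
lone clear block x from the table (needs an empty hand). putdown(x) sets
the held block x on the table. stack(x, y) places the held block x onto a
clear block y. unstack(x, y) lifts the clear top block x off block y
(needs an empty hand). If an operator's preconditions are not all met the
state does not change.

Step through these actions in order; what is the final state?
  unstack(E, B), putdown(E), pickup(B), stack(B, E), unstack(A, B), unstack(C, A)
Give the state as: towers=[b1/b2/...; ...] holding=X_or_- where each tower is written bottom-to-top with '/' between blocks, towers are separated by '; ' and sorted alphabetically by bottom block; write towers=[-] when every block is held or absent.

towers=[A; D; E/B] holding=C

step 1 (unstack(E, B)): towers=[A/C; B; D] holding=E
step 2 (putdown(E)): towers=[A/C; B; D; E] holding=-
step 3 (pickup(B)): towers=[A/C; D; E] holding=B
step 4 (stack(B, E)): towers=[A/C; D; E/B] holding=-
step 5 (unstack(A, B)) [no-op]: towers=[A/C; D; E/B] holding=-
step 6 (unstack(C, A)): towers=[A; D; E/B] holding=C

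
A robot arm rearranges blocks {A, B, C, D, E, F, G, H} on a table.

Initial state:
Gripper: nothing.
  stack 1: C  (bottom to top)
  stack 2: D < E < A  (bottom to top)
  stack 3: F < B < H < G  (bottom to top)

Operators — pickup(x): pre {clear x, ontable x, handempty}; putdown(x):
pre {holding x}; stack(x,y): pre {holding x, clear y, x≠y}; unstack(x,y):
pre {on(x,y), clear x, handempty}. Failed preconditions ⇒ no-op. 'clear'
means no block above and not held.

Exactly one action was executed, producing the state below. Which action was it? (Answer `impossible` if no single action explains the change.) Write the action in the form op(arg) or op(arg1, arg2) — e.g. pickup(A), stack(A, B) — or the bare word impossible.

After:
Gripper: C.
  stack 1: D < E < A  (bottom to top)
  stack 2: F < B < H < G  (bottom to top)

target: towers=[D/E/A; F/B/H/G] holding=C
     unstack(G, H) → towers=[C; D/E/A; F/B/H] holding=G
     unstack(A, E) → towers=[C; D/E; F/B/H/G] holding=A
         pickup(C) → towers=[D/E/A; F/B/H/G] holding=C  ← match

pickup(C)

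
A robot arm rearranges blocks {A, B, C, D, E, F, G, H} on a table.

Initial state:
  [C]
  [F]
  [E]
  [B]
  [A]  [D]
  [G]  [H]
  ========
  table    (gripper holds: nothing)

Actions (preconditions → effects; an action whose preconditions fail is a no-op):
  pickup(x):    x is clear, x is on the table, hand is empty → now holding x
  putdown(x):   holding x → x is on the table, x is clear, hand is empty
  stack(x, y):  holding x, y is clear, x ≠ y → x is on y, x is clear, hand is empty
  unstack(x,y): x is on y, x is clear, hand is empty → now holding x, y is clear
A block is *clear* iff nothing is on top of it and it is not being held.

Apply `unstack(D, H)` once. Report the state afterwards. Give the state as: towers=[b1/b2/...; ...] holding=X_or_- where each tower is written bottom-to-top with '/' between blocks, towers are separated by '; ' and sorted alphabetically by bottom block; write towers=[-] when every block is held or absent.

towers=[G/A/B/E/F/C; H] holding=D

before: towers=[G/A/B/E/F/C; H/D] holding=-
pre[unstack(D, H)]: on(D,H) ✓, clear(D) ✓, handempty ✓
all met → apply unstack(D, H)
after:  towers=[G/A/B/E/F/C; H] holding=D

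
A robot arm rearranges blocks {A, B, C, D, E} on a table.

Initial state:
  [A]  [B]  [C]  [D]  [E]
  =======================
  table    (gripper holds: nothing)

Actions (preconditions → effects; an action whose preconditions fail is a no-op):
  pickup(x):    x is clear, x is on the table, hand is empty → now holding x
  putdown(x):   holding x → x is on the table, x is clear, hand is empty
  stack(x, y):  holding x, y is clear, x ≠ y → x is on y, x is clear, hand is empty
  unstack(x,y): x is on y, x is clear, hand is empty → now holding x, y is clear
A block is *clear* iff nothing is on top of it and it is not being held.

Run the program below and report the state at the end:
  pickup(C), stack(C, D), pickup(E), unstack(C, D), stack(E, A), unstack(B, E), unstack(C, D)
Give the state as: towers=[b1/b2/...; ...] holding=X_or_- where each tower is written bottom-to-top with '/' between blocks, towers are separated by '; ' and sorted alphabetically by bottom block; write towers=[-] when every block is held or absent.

step 1 (pickup(C)): towers=[A; B; D; E] holding=C
step 2 (stack(C, D)): towers=[A; B; D/C; E] holding=-
step 3 (pickup(E)): towers=[A; B; D/C] holding=E
step 4 (unstack(C, D)) [no-op]: towers=[A; B; D/C] holding=E
step 5 (stack(E, A)): towers=[A/E; B; D/C] holding=-
step 6 (unstack(B, E)) [no-op]: towers=[A/E; B; D/C] holding=-
step 7 (unstack(C, D)): towers=[A/E; B; D] holding=C

towers=[A/E; B; D] holding=C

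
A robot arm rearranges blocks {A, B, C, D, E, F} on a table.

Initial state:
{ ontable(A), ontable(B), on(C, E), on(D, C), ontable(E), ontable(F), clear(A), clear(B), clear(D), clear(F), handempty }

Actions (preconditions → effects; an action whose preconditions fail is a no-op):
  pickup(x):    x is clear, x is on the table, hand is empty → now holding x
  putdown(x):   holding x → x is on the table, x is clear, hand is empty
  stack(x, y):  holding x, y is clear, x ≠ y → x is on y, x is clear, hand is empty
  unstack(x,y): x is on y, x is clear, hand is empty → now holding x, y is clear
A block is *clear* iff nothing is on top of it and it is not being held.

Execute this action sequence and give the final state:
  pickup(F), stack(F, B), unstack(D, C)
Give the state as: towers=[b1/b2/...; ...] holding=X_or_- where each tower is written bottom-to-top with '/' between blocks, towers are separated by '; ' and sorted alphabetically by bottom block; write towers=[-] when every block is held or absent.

step 1 (pickup(F)): towers=[A; B; E/C/D] holding=F
step 2 (stack(F, B)): towers=[A; B/F; E/C/D] holding=-
step 3 (unstack(D, C)): towers=[A; B/F; E/C] holding=D

towers=[A; B/F; E/C] holding=D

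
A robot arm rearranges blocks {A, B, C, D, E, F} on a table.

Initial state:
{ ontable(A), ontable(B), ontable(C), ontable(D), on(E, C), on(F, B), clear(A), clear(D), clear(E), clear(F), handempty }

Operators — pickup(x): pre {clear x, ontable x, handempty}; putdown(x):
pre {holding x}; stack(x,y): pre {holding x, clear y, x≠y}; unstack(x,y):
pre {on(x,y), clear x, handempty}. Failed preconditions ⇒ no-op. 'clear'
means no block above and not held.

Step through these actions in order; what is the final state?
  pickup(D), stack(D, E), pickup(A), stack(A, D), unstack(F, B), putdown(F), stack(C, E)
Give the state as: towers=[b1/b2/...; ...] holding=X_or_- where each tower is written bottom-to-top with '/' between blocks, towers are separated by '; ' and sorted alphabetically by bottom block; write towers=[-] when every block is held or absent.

step 1 (pickup(D)): towers=[A; B/F; C/E] holding=D
step 2 (stack(D, E)): towers=[A; B/F; C/E/D] holding=-
step 3 (pickup(A)): towers=[B/F; C/E/D] holding=A
step 4 (stack(A, D)): towers=[B/F; C/E/D/A] holding=-
step 5 (unstack(F, B)): towers=[B; C/E/D/A] holding=F
step 6 (putdown(F)): towers=[B; C/E/D/A; F] holding=-
step 7 (stack(C, E)) [no-op]: towers=[B; C/E/D/A; F] holding=-

towers=[B; C/E/D/A; F] holding=-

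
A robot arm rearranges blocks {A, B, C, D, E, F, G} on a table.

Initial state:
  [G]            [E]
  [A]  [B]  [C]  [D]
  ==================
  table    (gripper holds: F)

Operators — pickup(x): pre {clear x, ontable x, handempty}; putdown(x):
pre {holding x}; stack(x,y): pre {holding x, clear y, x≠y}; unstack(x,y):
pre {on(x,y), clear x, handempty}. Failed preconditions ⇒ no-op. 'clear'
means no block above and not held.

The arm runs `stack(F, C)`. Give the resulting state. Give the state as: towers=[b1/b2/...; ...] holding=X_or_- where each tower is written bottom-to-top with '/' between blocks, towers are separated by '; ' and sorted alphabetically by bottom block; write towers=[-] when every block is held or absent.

towers=[A/G; B; C/F; D/E] holding=-

before: towers=[A/G; B; C; D/E] holding=F
pre[stack(F, C)]: holding(F) yes, clear(C) yes, F≠C yes
all met → apply stack(F, C)
after:  towers=[A/G; B; C/F; D/E] holding=-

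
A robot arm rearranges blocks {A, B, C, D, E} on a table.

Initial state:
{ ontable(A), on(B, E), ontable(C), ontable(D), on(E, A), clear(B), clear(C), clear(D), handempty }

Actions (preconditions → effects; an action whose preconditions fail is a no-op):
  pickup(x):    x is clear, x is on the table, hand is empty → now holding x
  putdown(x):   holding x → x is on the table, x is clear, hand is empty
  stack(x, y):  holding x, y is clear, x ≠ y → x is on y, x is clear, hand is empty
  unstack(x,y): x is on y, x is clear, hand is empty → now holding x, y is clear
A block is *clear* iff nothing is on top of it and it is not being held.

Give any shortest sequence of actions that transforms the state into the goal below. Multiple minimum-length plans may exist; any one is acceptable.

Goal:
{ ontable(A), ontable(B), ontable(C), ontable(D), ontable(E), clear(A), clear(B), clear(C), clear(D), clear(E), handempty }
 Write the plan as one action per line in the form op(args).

unstack(B, E)
putdown(B)
unstack(E, A)
putdown(E)

step 1 (unstack(B, E)): towers=[A/E; C; D] holding=B
step 2 (putdown(B)): towers=[A/E; B; C; D] holding=-
step 3 (unstack(E, A)): towers=[A; B; C; D] holding=E
step 4 (putdown(E)): towers=[A; B; C; D; E] holding=-
goal check: towers=[A; B; C; D; E] holding=- — reached (length 4, optimal by BFS)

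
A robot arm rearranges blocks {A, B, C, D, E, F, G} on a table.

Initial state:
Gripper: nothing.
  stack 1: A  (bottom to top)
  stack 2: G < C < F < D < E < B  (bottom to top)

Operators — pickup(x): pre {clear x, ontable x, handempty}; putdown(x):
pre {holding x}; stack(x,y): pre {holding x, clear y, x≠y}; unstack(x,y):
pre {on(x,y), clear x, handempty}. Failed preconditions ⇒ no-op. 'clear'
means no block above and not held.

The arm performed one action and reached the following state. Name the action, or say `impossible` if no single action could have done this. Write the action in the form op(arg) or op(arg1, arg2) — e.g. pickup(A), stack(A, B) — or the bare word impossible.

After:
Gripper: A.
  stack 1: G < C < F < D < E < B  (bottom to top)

target: towers=[G/C/F/D/E/B] holding=A
     unstack(B, E) → towers=[A; G/C/F/D/E] holding=B
         pickup(A) → towers=[G/C/F/D/E/B] holding=A  ← match

pickup(A)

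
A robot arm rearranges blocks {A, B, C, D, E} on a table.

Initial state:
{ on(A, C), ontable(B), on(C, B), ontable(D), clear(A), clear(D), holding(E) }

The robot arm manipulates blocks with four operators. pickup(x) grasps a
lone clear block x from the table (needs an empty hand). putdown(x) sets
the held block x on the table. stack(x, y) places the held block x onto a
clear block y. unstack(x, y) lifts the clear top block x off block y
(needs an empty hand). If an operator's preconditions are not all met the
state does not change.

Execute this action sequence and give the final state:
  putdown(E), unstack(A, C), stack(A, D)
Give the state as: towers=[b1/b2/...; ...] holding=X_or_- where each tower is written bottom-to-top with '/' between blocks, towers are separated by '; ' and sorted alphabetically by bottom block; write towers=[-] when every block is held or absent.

step 1 (putdown(E)): towers=[B/C/A; D; E] holding=-
step 2 (unstack(A, C)): towers=[B/C; D; E] holding=A
step 3 (stack(A, D)): towers=[B/C; D/A; E] holding=-

towers=[B/C; D/A; E] holding=-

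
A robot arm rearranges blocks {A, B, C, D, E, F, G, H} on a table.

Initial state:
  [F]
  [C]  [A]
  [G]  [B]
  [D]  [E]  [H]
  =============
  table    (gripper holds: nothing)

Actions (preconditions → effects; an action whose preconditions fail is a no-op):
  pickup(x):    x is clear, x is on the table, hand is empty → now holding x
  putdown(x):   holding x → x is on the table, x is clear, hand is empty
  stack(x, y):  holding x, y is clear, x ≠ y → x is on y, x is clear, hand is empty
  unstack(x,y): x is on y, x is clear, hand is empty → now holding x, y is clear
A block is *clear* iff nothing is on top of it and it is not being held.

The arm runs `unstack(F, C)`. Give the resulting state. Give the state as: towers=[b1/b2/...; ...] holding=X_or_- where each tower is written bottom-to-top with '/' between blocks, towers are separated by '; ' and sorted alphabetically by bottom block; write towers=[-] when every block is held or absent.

before: towers=[D/G/C/F; E/B/A; H] holding=-
pre[unstack(F, C)]: on(F,C) yes, clear(F) yes, handempty yes
all met → apply unstack(F, C)
after:  towers=[D/G/C; E/B/A; H] holding=F

towers=[D/G/C; E/B/A; H] holding=F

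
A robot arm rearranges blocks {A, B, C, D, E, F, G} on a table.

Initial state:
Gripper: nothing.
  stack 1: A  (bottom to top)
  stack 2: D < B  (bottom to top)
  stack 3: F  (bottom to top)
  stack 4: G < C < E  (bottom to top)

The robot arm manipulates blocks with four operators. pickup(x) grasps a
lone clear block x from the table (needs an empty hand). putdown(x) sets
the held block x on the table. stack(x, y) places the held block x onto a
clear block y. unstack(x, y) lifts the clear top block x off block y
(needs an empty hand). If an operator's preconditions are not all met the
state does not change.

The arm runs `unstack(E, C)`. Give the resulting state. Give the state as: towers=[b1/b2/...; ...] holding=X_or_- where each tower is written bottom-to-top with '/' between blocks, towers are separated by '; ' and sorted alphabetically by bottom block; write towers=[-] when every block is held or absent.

before: towers=[A; D/B; F; G/C/E] holding=-
pre[unstack(E, C)]: on(E,C) yes, clear(E) yes, handempty yes
all met → apply unstack(E, C)
after:  towers=[A; D/B; F; G/C] holding=E

towers=[A; D/B; F; G/C] holding=E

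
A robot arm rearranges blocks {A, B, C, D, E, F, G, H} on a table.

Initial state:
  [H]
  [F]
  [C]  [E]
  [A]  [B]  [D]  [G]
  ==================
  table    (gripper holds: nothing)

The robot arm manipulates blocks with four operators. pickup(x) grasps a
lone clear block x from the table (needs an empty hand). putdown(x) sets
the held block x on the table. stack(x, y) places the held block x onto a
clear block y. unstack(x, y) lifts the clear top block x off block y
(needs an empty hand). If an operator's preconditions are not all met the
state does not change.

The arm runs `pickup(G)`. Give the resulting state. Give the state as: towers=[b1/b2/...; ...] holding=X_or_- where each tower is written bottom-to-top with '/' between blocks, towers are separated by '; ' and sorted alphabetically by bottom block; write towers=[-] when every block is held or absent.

towers=[A/C/F/H; B/E; D] holding=G

before: towers=[A/C/F/H; B/E; D; G] holding=-
pre[pickup(G)]: clear(G) ok, ontable(G) ok, handempty ok
all met → apply pickup(G)
after:  towers=[A/C/F/H; B/E; D] holding=G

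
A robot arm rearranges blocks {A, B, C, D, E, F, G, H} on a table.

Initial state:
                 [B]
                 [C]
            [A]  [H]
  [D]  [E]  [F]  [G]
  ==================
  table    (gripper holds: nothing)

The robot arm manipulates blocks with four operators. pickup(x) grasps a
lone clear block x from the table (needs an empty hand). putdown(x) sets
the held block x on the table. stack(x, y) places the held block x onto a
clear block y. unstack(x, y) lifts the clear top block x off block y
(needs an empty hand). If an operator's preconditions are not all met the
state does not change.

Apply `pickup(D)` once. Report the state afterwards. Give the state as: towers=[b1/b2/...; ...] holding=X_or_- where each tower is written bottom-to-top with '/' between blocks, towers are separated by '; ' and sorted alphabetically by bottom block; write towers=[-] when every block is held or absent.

towers=[E; F/A; G/H/C/B] holding=D

before: towers=[D; E; F/A; G/H/C/B] holding=-
pre[pickup(D)]: clear(D) yes, ontable(D) yes, handempty yes
all met → apply pickup(D)
after:  towers=[E; F/A; G/H/C/B] holding=D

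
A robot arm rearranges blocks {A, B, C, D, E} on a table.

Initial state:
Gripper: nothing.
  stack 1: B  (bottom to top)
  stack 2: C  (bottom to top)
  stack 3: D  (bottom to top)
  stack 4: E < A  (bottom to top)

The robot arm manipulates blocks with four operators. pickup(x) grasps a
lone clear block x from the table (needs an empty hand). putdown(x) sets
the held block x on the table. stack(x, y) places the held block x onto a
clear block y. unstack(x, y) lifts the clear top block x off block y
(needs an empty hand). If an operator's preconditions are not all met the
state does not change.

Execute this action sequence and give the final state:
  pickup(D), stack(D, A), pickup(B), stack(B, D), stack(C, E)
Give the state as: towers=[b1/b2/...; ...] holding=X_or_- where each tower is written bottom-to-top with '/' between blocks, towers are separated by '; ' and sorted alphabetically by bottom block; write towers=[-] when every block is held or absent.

step 1 (pickup(D)): towers=[B; C; E/A] holding=D
step 2 (stack(D, A)): towers=[B; C; E/A/D] holding=-
step 3 (pickup(B)): towers=[C; E/A/D] holding=B
step 4 (stack(B, D)): towers=[C; E/A/D/B] holding=-
step 5 (stack(C, E)) [no-op]: towers=[C; E/A/D/B] holding=-

towers=[C; E/A/D/B] holding=-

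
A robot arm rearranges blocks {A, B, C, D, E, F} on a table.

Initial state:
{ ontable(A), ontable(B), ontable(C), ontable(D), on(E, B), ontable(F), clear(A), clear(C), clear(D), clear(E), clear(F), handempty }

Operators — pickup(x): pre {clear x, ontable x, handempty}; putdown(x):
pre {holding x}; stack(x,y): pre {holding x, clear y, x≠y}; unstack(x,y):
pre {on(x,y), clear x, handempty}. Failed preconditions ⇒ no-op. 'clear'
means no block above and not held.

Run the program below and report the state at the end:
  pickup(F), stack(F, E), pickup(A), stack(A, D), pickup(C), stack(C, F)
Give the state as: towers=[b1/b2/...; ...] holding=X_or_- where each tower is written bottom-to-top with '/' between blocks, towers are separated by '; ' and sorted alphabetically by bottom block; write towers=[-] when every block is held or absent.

step 1 (pickup(F)): towers=[A; B/E; C; D] holding=F
step 2 (stack(F, E)): towers=[A; B/E/F; C; D] holding=-
step 3 (pickup(A)): towers=[B/E/F; C; D] holding=A
step 4 (stack(A, D)): towers=[B/E/F; C; D/A] holding=-
step 5 (pickup(C)): towers=[B/E/F; D/A] holding=C
step 6 (stack(C, F)): towers=[B/E/F/C; D/A] holding=-

towers=[B/E/F/C; D/A] holding=-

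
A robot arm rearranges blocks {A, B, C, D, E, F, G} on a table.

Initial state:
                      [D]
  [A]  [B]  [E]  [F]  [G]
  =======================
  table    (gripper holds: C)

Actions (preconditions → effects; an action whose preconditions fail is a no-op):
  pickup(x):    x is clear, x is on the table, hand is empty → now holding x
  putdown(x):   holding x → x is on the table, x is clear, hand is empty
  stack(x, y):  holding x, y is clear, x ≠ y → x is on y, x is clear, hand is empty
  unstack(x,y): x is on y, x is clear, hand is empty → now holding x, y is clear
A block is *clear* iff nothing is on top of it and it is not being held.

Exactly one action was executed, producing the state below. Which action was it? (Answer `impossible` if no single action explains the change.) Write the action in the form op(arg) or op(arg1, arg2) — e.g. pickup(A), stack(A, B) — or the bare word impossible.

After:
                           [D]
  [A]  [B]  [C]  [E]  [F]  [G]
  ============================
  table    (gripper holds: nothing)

target: towers=[A; B; C; E; F; G/D] holding=-
        putdown(C) → towers=[A; B; C; E; F; G/D] holding=-  ← match
       stack(C, B) → towers=[A; B/C; E; F; G/D] holding=-
       stack(C, F) → towers=[A; B; E; F/C; G/D] holding=-
       stack(C, D) → towers=[A; B; E; F; G/D/C] holding=-
       stack(C, A) → towers=[A/C; B; E; F; G/D] holding=-
       stack(C, E) → towers=[A; B; E/C; F; G/D] holding=-

putdown(C)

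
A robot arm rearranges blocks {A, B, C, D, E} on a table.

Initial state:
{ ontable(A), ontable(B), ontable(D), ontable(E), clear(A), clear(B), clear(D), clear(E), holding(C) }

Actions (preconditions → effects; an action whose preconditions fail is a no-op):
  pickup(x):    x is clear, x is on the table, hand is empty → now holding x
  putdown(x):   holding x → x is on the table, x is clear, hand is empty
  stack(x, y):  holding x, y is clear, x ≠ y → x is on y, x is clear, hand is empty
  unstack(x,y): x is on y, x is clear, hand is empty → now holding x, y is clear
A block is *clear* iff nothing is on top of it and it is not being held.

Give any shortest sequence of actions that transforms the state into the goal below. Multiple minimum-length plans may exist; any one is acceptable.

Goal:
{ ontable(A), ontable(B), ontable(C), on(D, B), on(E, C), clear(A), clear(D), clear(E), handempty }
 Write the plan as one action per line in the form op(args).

putdown(C)
pickup(D)
stack(D, B)
pickup(E)
stack(E, C)

step 1 (putdown(C)): towers=[A; B; C; D; E] holding=-
step 2 (pickup(D)): towers=[A; B; C; E] holding=D
step 3 (stack(D, B)): towers=[A; B/D; C; E] holding=-
step 4 (pickup(E)): towers=[A; B/D; C] holding=E
step 5 (stack(E, C)): towers=[A; B/D; C/E] holding=-
goal check: towers=[A; B/D; C/E] holding=- — reached (length 5, optimal by BFS)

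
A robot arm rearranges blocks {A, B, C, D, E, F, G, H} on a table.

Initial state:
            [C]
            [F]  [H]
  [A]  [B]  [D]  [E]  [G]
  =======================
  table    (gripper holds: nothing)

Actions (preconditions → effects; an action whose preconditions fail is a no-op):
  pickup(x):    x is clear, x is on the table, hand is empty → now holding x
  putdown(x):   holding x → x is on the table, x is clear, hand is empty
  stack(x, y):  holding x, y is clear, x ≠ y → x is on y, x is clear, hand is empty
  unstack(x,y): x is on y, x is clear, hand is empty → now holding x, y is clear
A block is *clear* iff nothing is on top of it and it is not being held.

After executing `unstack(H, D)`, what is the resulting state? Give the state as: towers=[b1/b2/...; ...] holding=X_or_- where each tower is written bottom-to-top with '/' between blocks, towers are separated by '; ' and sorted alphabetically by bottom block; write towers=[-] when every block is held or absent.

towers=[A; B; D/F/C; E/H; G] holding=-

before: towers=[A; B; D/F/C; E/H; G] holding=-
pre[unstack(H, D)]: on(H,D) no, clear(H) yes, handempty yes
on(H,D) unmet → unstack(H, D) is a no-op
after:  towers=[A; B; D/F/C; E/H; G] holding=-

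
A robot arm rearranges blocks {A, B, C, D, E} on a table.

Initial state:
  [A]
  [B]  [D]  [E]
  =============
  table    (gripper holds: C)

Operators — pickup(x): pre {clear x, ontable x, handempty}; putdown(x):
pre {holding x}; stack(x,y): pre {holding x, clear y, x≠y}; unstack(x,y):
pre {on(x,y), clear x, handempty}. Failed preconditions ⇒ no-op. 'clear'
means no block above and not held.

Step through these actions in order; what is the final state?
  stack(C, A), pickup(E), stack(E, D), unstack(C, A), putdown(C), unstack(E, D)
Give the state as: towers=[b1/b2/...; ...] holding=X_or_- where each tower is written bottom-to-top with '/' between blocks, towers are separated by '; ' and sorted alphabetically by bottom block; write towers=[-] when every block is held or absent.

towers=[B/A; C; D] holding=E

step 1 (stack(C, A)): towers=[B/A/C; D; E] holding=-
step 2 (pickup(E)): towers=[B/A/C; D] holding=E
step 3 (stack(E, D)): towers=[B/A/C; D/E] holding=-
step 4 (unstack(C, A)): towers=[B/A; D/E] holding=C
step 5 (putdown(C)): towers=[B/A; C; D/E] holding=-
step 6 (unstack(E, D)): towers=[B/A; C; D] holding=E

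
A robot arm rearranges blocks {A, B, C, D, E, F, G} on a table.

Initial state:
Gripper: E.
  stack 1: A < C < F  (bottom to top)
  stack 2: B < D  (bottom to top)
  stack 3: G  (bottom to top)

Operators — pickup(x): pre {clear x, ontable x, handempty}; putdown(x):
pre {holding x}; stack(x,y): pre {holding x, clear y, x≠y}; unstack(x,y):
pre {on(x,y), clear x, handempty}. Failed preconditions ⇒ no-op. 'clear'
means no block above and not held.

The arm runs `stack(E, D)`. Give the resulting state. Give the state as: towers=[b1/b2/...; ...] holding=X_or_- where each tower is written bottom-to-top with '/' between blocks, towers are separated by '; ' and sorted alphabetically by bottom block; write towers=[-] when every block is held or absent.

towers=[A/C/F; B/D/E; G] holding=-

before: towers=[A/C/F; B/D; G] holding=E
pre[stack(E, D)]: holding(E) ok, clear(D) ok, E≠D ok
all met → apply stack(E, D)
after:  towers=[A/C/F; B/D/E; G] holding=-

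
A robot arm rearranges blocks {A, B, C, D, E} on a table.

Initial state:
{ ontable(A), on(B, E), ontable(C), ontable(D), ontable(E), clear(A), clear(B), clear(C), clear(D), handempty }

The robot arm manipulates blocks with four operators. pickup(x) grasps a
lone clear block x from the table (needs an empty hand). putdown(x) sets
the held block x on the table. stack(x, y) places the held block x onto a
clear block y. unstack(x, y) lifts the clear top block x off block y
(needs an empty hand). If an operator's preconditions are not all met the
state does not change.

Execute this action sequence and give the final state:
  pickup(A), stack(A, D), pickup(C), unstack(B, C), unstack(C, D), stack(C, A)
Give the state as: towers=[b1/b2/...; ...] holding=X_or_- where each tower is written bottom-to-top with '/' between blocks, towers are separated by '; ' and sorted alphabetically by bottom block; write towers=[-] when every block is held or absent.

step 1 (pickup(A)): towers=[C; D; E/B] holding=A
step 2 (stack(A, D)): towers=[C; D/A; E/B] holding=-
step 3 (pickup(C)): towers=[D/A; E/B] holding=C
step 4 (unstack(B, C)) [no-op]: towers=[D/A; E/B] holding=C
step 5 (unstack(C, D)) [no-op]: towers=[D/A; E/B] holding=C
step 6 (stack(C, A)): towers=[D/A/C; E/B] holding=-

towers=[D/A/C; E/B] holding=-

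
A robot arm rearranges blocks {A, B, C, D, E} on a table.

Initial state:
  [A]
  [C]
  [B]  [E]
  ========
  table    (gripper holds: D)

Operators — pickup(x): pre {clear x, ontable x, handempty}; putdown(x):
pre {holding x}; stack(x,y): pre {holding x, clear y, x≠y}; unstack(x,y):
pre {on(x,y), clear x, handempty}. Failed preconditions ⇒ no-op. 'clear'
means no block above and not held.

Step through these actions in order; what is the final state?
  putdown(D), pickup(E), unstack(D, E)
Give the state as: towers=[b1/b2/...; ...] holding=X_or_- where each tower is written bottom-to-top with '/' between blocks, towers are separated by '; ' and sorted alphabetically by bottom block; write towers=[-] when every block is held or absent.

towers=[B/C/A; D] holding=E

step 1 (putdown(D)): towers=[B/C/A; D; E] holding=-
step 2 (pickup(E)): towers=[B/C/A; D] holding=E
step 3 (unstack(D, E)) [no-op]: towers=[B/C/A; D] holding=E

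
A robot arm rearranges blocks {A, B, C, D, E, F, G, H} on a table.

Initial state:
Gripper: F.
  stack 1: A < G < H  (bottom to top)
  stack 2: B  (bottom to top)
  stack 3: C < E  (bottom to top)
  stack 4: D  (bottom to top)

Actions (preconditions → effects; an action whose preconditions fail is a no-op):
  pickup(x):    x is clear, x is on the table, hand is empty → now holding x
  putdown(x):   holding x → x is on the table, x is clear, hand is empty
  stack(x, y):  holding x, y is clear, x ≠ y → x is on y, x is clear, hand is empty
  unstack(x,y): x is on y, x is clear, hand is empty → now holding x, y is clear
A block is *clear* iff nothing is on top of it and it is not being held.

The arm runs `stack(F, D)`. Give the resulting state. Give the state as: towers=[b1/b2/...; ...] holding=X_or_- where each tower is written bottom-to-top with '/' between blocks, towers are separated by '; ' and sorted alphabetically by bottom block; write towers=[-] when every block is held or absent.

towers=[A/G/H; B; C/E; D/F] holding=-

before: towers=[A/G/H; B; C/E; D] holding=F
pre[stack(F, D)]: holding(F) ok, clear(D) ok, F≠D ok
all met → apply stack(F, D)
after:  towers=[A/G/H; B; C/E; D/F] holding=-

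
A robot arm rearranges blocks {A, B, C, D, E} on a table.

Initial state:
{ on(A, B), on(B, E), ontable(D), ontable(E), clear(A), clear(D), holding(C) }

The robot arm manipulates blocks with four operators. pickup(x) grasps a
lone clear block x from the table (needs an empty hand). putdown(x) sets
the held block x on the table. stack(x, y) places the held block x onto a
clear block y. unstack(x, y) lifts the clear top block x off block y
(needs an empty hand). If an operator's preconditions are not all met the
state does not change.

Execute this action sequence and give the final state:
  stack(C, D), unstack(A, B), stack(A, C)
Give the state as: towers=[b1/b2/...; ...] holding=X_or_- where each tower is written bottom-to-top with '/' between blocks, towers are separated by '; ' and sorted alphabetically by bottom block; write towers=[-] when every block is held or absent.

towers=[D/C/A; E/B] holding=-

step 1 (stack(C, D)): towers=[D/C; E/B/A] holding=-
step 2 (unstack(A, B)): towers=[D/C; E/B] holding=A
step 3 (stack(A, C)): towers=[D/C/A; E/B] holding=-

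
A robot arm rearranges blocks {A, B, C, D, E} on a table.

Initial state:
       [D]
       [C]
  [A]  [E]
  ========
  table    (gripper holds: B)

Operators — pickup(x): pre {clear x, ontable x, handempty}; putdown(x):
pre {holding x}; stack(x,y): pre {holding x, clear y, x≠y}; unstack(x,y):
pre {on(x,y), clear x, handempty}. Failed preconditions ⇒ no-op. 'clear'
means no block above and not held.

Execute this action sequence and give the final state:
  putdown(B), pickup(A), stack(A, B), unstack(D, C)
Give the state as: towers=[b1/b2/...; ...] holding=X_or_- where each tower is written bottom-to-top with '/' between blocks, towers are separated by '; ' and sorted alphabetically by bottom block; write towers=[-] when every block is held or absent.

towers=[B/A; E/C] holding=D

step 1 (putdown(B)): towers=[A; B; E/C/D] holding=-
step 2 (pickup(A)): towers=[B; E/C/D] holding=A
step 3 (stack(A, B)): towers=[B/A; E/C/D] holding=-
step 4 (unstack(D, C)): towers=[B/A; E/C] holding=D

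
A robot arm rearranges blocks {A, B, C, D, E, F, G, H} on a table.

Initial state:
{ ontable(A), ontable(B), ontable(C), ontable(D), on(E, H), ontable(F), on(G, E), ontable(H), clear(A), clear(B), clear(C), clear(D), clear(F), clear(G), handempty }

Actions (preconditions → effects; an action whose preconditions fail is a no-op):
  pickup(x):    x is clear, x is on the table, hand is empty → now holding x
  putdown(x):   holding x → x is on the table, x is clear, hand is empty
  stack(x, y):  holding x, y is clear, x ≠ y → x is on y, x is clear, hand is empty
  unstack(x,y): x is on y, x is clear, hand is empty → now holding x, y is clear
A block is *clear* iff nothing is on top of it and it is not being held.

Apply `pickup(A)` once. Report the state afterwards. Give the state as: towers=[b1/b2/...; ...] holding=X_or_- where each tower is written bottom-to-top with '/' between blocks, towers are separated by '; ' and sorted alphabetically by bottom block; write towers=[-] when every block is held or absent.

towers=[B; C; D; F; H/E/G] holding=A

before: towers=[A; B; C; D; F; H/E/G] holding=-
pre[pickup(A)]: clear(A) yes, ontable(A) yes, handempty yes
all met → apply pickup(A)
after:  towers=[B; C; D; F; H/E/G] holding=A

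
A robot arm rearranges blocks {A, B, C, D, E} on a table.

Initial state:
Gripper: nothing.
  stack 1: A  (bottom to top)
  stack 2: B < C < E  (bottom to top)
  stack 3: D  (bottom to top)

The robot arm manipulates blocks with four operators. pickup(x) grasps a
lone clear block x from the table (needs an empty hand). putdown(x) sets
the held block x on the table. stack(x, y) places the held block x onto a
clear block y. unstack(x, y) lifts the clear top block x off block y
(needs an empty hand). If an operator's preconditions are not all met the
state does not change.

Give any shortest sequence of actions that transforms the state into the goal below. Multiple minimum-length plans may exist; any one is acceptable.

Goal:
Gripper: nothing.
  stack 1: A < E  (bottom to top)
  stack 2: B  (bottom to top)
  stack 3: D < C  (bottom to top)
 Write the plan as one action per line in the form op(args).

unstack(E, C)
stack(E, A)
unstack(C, B)
stack(C, D)

step 1 (unstack(E, C)): towers=[A; B/C; D] holding=E
step 2 (stack(E, A)): towers=[A/E; B/C; D] holding=-
step 3 (unstack(C, B)): towers=[A/E; B; D] holding=C
step 4 (stack(C, D)): towers=[A/E; B; D/C] holding=-
goal check: towers=[A/E; B; D/C] holding=- — reached (length 4, optimal by BFS)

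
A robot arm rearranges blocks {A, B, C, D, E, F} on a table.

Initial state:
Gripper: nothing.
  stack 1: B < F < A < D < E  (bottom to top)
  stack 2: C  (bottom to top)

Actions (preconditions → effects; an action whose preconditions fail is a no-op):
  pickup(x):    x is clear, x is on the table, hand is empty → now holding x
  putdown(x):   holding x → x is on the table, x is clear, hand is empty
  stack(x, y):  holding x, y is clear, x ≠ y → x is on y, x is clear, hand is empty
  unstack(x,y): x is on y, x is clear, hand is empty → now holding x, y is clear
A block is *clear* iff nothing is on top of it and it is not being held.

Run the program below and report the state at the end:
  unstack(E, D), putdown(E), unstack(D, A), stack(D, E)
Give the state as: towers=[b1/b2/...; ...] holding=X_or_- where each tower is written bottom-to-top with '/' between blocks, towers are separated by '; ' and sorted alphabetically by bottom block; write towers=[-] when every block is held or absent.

step 1 (unstack(E, D)): towers=[B/F/A/D; C] holding=E
step 2 (putdown(E)): towers=[B/F/A/D; C; E] holding=-
step 3 (unstack(D, A)): towers=[B/F/A; C; E] holding=D
step 4 (stack(D, E)): towers=[B/F/A; C; E/D] holding=-

towers=[B/F/A; C; E/D] holding=-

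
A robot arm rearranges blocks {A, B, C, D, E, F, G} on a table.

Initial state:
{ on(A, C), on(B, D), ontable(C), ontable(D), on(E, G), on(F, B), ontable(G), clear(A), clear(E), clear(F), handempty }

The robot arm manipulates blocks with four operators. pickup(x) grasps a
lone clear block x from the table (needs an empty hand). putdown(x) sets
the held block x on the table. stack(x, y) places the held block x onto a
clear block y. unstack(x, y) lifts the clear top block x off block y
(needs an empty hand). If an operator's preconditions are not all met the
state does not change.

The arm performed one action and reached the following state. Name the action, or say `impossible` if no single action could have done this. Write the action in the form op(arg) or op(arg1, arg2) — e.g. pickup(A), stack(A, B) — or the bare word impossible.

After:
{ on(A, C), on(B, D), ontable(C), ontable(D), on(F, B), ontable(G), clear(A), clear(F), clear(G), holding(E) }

target: towers=[C/A; D/B/F; G] holding=E
     unstack(F, B) → towers=[C/A; D/B; G/E] holding=F
     unstack(A, C) → towers=[C; D/B/F; G/E] holding=A
     unstack(E, G) → towers=[C/A; D/B/F; G] holding=E  ← match

unstack(E, G)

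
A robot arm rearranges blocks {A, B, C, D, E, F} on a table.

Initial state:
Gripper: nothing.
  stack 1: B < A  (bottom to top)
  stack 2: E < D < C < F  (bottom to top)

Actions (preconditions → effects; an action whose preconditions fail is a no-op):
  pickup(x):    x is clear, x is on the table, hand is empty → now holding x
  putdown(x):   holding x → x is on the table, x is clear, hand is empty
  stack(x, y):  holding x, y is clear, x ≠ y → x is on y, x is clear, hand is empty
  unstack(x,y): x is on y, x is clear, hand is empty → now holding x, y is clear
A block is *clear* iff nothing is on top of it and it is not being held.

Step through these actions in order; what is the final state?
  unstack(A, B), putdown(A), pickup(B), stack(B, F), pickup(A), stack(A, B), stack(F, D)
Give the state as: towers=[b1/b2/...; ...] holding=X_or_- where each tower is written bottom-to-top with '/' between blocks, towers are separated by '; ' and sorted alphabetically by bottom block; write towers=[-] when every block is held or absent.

step 1 (unstack(A, B)): towers=[B; E/D/C/F] holding=A
step 2 (putdown(A)): towers=[A; B; E/D/C/F] holding=-
step 3 (pickup(B)): towers=[A; E/D/C/F] holding=B
step 4 (stack(B, F)): towers=[A; E/D/C/F/B] holding=-
step 5 (pickup(A)): towers=[E/D/C/F/B] holding=A
step 6 (stack(A, B)): towers=[E/D/C/F/B/A] holding=-
step 7 (stack(F, D)) [no-op]: towers=[E/D/C/F/B/A] holding=-

towers=[E/D/C/F/B/A] holding=-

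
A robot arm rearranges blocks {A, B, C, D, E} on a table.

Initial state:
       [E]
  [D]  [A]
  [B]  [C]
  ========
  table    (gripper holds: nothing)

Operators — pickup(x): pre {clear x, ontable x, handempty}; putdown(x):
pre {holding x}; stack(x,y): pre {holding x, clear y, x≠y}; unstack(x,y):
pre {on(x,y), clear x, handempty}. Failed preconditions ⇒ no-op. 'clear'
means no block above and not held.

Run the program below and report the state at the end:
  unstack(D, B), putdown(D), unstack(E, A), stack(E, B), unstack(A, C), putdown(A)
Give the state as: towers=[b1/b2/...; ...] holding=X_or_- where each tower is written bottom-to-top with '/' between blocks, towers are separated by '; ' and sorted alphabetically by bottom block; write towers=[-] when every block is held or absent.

towers=[A; B/E; C; D] holding=-

step 1 (unstack(D, B)): towers=[B; C/A/E] holding=D
step 2 (putdown(D)): towers=[B; C/A/E; D] holding=-
step 3 (unstack(E, A)): towers=[B; C/A; D] holding=E
step 4 (stack(E, B)): towers=[B/E; C/A; D] holding=-
step 5 (unstack(A, C)): towers=[B/E; C; D] holding=A
step 6 (putdown(A)): towers=[A; B/E; C; D] holding=-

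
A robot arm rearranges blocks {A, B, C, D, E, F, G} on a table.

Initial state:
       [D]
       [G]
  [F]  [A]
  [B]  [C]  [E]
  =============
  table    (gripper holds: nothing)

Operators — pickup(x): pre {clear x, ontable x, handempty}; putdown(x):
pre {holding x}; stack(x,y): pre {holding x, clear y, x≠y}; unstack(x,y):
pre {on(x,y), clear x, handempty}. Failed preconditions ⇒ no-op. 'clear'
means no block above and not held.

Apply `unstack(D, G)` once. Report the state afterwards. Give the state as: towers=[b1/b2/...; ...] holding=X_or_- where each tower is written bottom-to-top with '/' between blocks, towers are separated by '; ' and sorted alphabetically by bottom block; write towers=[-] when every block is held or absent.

towers=[B/F; C/A/G; E] holding=D

before: towers=[B/F; C/A/G/D; E] holding=-
pre[unstack(D, G)]: on(D,G) yes, clear(D) yes, handempty yes
all met → apply unstack(D, G)
after:  towers=[B/F; C/A/G; E] holding=D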